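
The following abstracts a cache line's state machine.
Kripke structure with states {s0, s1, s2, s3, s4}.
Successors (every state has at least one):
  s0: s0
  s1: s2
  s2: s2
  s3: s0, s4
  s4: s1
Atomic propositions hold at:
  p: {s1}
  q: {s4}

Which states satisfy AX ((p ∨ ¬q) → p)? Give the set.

Sat(¬q) = {s0, s1, s2, s3}
Sat(p ∨ ¬q) = {s0, s1, s2, s3}
Sat((p ∨ ¬q) → p) = {s1, s4}
Sat(AX ((p ∨ ¬q) → p)) = {s : every successor in {s1, s4}} = {s4}

{s4}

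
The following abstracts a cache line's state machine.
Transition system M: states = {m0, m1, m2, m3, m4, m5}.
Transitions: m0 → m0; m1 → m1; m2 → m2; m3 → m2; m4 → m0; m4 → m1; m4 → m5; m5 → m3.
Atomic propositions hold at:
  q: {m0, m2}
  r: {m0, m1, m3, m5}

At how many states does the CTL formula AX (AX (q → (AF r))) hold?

3

AF r: least fixpoint, start Z0 = {m0, m1, m3, m5}, add states with every successor in Z. Z1 = {m0, m1, m3, m4, m5}; fixed.
Sat(AF r) = {m0, m1, m3, m4, m5}
Sat(q → (AF r)) = {m0, m1, m3, m4, m5}
Sat(AX (q → (AF r))) = {s : every successor in {m0, m1, m3, m4, m5}} = {m0, m1, m4, m5}
Sat(AX (AX (q → (AF r)))) = {s : every successor in {m0, m1, m4, m5}} = {m0, m1, m4}
|Sat(AX (AX (q → (AF r))))| = |{m0, m1, m4}| = 3.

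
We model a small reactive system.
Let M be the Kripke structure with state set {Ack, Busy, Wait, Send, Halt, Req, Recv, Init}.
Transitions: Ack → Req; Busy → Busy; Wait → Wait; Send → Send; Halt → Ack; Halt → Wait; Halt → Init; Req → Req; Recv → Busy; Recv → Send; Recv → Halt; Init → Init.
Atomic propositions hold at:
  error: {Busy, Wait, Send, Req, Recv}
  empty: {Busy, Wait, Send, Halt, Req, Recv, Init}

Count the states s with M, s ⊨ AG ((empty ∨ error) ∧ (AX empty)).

5

Sat(empty ∨ error) = {Busy, Wait, Send, Halt, Req, Recv, Init}
Sat(AX empty) = {s : every successor in {Busy, Wait, Send, Halt, Req, Recv, Init}} = {Ack, Busy, Wait, Send, Req, Recv, Init}
Sat((empty ∨ error) ∧ (AX empty)) = {Busy, Wait, Send, Req, Recv, Init}
AG ((empty ∨ error) ∧ (AX empty)): greatest fixpoint, start Z0 = {Busy, Wait, Send, Req, Recv, Init}, keep only states in Sat with every successor in Z. Z1 = {Busy, Wait, Send, Req, Init}; fixed.
Sat(AG ((empty ∨ error) ∧ (AX empty))) = {Busy, Wait, Send, Req, Init}
|Sat(AG ((empty ∨ error) ∧ (AX empty)))| = |{Busy, Wait, Send, Req, Init}| = 5.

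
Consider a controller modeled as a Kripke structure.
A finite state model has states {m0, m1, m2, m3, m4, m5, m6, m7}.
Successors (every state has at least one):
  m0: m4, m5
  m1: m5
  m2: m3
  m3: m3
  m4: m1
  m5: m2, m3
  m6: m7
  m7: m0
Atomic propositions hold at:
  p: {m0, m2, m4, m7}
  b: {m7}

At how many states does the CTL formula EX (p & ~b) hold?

3

Sat(~b) = {m0, m1, m2, m3, m4, m5, m6}
Sat(p & ~b) = {m0, m2, m4}
Sat(EX (p & ~b)) = {s : some successor in {m0, m2, m4}} = {m0, m5, m7}
|Sat(EX (p & ~b))| = |{m0, m5, m7}| = 3.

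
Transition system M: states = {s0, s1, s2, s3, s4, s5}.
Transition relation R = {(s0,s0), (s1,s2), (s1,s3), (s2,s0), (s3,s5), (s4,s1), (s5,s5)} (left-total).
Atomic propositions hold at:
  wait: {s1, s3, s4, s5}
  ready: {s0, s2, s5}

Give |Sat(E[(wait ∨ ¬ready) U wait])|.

Sat(¬ready) = {s1, s3, s4}
Sat(wait ∨ ¬ready) = {s1, s3, s4, s5}
E[(wait ∨ ¬ready) U wait]: least fixpoint, start Z0 = Sat(wait) = {s1, s3, s4, s5}, add states in Sat(wait ∨ ¬ready) with some successor in Z. Already a fixed point.
Sat(E[(wait ∨ ¬ready) U wait]) = {s1, s3, s4, s5}
|Sat(E[(wait ∨ ¬ready) U wait])| = |{s1, s3, s4, s5}| = 4.

4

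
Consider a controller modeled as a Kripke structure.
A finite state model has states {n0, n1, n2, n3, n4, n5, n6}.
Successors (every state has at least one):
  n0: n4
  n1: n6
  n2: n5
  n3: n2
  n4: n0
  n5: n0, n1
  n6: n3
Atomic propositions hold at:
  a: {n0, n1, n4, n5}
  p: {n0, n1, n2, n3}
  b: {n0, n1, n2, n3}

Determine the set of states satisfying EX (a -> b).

Sat(a -> b) = {n0, n1, n2, n3, n6}
Sat(EX (a -> b)) = {s : some successor in {n0, n1, n2, n3, n6}} = {n1, n3, n4, n5, n6}

{n1, n3, n4, n5, n6}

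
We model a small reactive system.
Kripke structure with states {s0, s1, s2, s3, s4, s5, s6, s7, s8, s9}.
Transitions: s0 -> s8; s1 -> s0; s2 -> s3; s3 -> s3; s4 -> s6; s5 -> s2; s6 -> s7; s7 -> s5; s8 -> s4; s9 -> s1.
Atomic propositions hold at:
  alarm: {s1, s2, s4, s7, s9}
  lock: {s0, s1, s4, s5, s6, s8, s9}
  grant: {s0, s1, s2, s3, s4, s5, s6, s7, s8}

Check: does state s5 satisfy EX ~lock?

Yes

Sat(~lock) = {s2, s3, s7}
Sat(EX ~lock) = {s : some successor in {s2, s3, s7}} = {s2, s3, s5, s6}
s5 ∈ Sat(EX ~lock) = {s2, s3, s5, s6}, so the formula holds at s5.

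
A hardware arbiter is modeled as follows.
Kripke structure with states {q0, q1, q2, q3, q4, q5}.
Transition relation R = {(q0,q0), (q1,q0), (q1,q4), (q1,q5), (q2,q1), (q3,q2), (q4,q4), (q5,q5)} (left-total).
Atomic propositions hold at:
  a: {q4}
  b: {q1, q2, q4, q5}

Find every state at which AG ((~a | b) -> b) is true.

{q4, q5}

Sat(~a) = {q0, q1, q2, q3, q5}
Sat(~a | b) = {q0, q1, q2, q3, q4, q5}
Sat((~a | b) -> b) = {q1, q2, q4, q5}
AG ((~a | b) -> b): greatest fixpoint, start Z0 = {q1, q2, q4, q5}, keep only states in Sat with every successor in Z. Z1 = {q2, q4, q5}; Z2 = {q4, q5}; fixed.
Sat(AG ((~a | b) -> b)) = {q4, q5}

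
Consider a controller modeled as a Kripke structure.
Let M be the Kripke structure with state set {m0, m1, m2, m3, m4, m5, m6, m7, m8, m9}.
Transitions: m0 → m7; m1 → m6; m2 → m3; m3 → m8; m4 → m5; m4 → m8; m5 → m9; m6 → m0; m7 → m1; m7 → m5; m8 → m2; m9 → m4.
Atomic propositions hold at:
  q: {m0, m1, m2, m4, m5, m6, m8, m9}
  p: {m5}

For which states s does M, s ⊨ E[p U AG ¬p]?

{m2, m3, m8}

Sat(¬p) = {m0, m1, m2, m3, m4, m6, m7, m8, m9}
AG ¬p: greatest fixpoint, start Z0 = {m0, m1, m2, m3, m4, m6, m7, m8, m9}, keep only states in Sat with every successor in Z. Z1 = {m0, m1, m2, m3, m6, m8, m9}; Z2 = {m1, m2, m3, m6, m8}; Z3 = {m1, m2, m3, m8}; Z4 = {m2, m3, m8}; fixed.
Sat(AG ¬p) = {m2, m3, m8}
E[p U AG ¬p]: least fixpoint, start Z0 = Sat(AG ¬p) = {m2, m3, m8}, add states in Sat(p) with some successor in Z. Already a fixed point.
Sat(E[p U AG ¬p]) = {m2, m3, m8}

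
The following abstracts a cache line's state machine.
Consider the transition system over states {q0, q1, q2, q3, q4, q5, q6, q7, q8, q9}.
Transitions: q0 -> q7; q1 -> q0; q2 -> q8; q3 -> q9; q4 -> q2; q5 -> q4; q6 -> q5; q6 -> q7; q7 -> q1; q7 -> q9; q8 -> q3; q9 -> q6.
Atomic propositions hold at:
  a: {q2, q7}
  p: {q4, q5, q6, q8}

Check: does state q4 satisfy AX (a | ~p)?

Sat(~p) = {q0, q1, q2, q3, q7, q9}
Sat(a | ~p) = {q0, q1, q2, q3, q7, q9}
Sat(AX (a | ~p)) = {s : every successor in {q0, q1, q2, q3, q7, q9}} = {q0, q1, q3, q4, q7, q8}
q4 ∈ Sat(AX (a | ~p)) = {q0, q1, q3, q4, q7, q8}, so the formula holds at q4.

Yes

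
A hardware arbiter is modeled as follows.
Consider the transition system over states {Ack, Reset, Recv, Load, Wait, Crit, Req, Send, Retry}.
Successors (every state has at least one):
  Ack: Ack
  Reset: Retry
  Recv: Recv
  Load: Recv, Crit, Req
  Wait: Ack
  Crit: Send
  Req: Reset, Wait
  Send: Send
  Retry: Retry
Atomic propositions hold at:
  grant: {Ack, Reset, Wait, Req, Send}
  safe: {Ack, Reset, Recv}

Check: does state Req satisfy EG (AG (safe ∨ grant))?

No

Sat(safe ∨ grant) = {Ack, Reset, Recv, Wait, Req, Send}
AG (safe ∨ grant): greatest fixpoint, start Z0 = {Ack, Reset, Recv, Wait, Req, Send}, keep only states in Sat with every successor in Z. Z1 = {Ack, Recv, Wait, Req, Send}; Z2 = {Ack, Recv, Wait, Send}; fixed.
Sat(AG (safe ∨ grant)) = {Ack, Recv, Wait, Send}
EG (AG (safe ∨ grant)): greatest fixpoint, start Z0 = {Ack, Recv, Wait, Send}, keep only states in Sat with some successor in Z. Already a fixed point.
Sat(EG (AG (safe ∨ grant))) = {Ack, Recv, Wait, Send}
Req ∉ Sat(EG (AG (safe ∨ grant))) = {Ack, Recv, Wait, Send}, so the formula does not hold at Req.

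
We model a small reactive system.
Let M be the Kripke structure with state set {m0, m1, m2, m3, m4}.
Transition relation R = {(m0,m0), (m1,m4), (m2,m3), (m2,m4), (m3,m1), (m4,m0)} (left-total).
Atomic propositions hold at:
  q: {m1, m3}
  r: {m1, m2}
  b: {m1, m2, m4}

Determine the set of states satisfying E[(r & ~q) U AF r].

{m1, m2, m3}

Sat(~q) = {m0, m2, m4}
Sat(r & ~q) = {m2}
AF r: least fixpoint, start Z0 = {m1, m2}, add states with every successor in Z. Z1 = {m1, m2, m3}; fixed.
Sat(AF r) = {m1, m2, m3}
E[(r & ~q) U AF r]: least fixpoint, start Z0 = Sat(AF r) = {m1, m2, m3}, add states in Sat(r & ~q) with some successor in Z. Already a fixed point.
Sat(E[(r & ~q) U AF r]) = {m1, m2, m3}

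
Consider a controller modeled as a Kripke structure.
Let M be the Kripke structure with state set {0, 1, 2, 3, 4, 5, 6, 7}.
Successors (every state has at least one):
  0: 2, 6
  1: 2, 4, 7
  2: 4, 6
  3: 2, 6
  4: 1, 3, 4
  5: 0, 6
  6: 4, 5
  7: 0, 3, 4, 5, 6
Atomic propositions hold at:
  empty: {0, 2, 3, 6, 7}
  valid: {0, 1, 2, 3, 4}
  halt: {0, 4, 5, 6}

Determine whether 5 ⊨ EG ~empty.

No

Sat(~empty) = {1, 4, 5}
EG ~empty: greatest fixpoint, start Z0 = {1, 4, 5}, keep only states in Sat with some successor in Z. Z1 = {1, 4}; fixed.
Sat(EG ~empty) = {1, 4}
5 ∉ Sat(EG ~empty) = {1, 4}, so the formula does not hold at 5.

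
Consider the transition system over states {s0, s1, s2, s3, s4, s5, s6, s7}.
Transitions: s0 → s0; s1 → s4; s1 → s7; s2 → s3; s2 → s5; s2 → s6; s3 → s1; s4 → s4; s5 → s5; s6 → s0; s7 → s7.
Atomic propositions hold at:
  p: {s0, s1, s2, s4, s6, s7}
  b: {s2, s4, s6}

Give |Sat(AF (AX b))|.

Sat(AX b) = {s : every successor in {s2, s4, s6}} = {s4}
AF (AX b): least fixpoint, start Z0 = {s4}, add states with every successor in Z. Already a fixed point.
Sat(AF (AX b)) = {s4}
|Sat(AF (AX b))| = |{s4}| = 1.

1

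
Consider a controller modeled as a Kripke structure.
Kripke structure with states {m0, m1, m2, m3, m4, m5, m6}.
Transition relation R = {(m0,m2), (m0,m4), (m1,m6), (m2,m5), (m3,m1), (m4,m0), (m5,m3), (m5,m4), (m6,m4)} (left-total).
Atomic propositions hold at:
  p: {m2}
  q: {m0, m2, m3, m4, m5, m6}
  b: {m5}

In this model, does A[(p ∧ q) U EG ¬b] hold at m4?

Yes

Sat(p ∧ q) = {m2}
Sat(¬b) = {m0, m1, m2, m3, m4, m6}
EG ¬b: greatest fixpoint, start Z0 = {m0, m1, m2, m3, m4, m6}, keep only states in Sat with some successor in Z. Z1 = {m0, m1, m3, m4, m6}; fixed.
Sat(EG ¬b) = {m0, m1, m3, m4, m6}
A[(p ∧ q) U EG ¬b]: least fixpoint, start Z0 = Sat(EG ¬b) = {m0, m1, m3, m4, m6}, add states in Sat(p ∧ q) with every successor in Z. Already a fixed point.
Sat(A[(p ∧ q) U EG ¬b]) = {m0, m1, m3, m4, m6}
m4 ∈ Sat(A[(p ∧ q) U EG ¬b]) = {m0, m1, m3, m4, m6}, so the formula holds at m4.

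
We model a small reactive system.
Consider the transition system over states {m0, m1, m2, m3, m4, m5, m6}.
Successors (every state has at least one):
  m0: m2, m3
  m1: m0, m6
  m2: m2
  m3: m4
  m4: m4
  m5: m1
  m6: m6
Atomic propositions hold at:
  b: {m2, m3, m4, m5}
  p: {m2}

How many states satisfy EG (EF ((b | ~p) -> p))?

Sat(~p) = {m0, m1, m3, m4, m5, m6}
Sat(b | ~p) = {m0, m1, m2, m3, m4, m5, m6}
Sat((b | ~p) -> p) = {m2}
EF ((b | ~p) -> p): least fixpoint, start Z0 = {m2}, add states with some successor in Z. Z1 = {m0, m2}; Z2 = {m0, m1, m2}; Z3 = {m0, m1, m2, m5}; fixed.
Sat(EF ((b | ~p) -> p)) = {m0, m1, m2, m5}
EG (EF ((b | ~p) -> p)): greatest fixpoint, start Z0 = {m0, m1, m2, m5}, keep only states in Sat with some successor in Z. Already a fixed point.
Sat(EG (EF ((b | ~p) -> p))) = {m0, m1, m2, m5}
|Sat(EG (EF ((b | ~p) -> p)))| = |{m0, m1, m2, m5}| = 4.

4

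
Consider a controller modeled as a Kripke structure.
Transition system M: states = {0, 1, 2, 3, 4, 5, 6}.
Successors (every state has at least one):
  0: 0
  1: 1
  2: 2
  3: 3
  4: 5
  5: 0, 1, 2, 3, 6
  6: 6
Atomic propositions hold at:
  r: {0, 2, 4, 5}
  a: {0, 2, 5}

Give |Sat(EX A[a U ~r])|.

4

Sat(~r) = {1, 3, 6}
A[a U ~r]: least fixpoint, start Z0 = Sat(~r) = {1, 3, 6}, add states in Sat(a) with every successor in Z. Already a fixed point.
Sat(A[a U ~r]) = {1, 3, 6}
Sat(EX A[a U ~r]) = {s : some successor in {1, 3, 6}} = {1, 3, 5, 6}
|Sat(EX A[a U ~r])| = |{1, 3, 5, 6}| = 4.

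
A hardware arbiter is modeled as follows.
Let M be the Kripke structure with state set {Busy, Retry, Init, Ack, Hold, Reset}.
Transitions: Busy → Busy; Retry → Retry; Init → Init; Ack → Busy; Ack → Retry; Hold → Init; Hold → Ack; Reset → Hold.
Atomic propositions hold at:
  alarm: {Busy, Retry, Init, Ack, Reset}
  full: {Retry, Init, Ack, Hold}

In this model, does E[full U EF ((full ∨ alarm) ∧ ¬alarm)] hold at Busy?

Sat(full ∨ alarm) = {Busy, Retry, Init, Ack, Hold, Reset}
Sat(¬alarm) = {Hold}
Sat((full ∨ alarm) ∧ ¬alarm) = {Hold}
EF ((full ∨ alarm) ∧ ¬alarm): least fixpoint, start Z0 = {Hold}, add states with some successor in Z. Z1 = {Hold, Reset}; fixed.
Sat(EF ((full ∨ alarm) ∧ ¬alarm)) = {Hold, Reset}
E[full U EF ((full ∨ alarm) ∧ ¬alarm)]: least fixpoint, start Z0 = Sat(EF ((full ∨ alarm) ∧ ¬alarm)) = {Hold, Reset}, add states in Sat(full) with some successor in Z. Already a fixed point.
Sat(E[full U EF ((full ∨ alarm) ∧ ¬alarm)]) = {Hold, Reset}
Busy ∉ Sat(E[full U EF ((full ∨ alarm) ∧ ¬alarm)]) = {Hold, Reset}, so the formula does not hold at Busy.

No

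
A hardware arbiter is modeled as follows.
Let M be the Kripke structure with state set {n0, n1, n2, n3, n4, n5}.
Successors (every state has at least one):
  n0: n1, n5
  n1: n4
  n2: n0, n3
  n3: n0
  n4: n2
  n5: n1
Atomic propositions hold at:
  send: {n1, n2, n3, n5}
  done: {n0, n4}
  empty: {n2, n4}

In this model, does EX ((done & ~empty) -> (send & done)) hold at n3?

Sat(~empty) = {n0, n1, n3, n5}
Sat(done & ~empty) = {n0}
Sat(send & done) = ∅
Sat((done & ~empty) -> (send & done)) = {n1, n2, n3, n4, n5}
Sat(EX ((done & ~empty) -> (send & done))) = {s : some successor in {n1, n2, n3, n4, n5}} = {n0, n1, n2, n4, n5}
n3 ∉ Sat(EX ((done & ~empty) -> (send & done))) = {n0, n1, n2, n4, n5}, so the formula does not hold at n3.

No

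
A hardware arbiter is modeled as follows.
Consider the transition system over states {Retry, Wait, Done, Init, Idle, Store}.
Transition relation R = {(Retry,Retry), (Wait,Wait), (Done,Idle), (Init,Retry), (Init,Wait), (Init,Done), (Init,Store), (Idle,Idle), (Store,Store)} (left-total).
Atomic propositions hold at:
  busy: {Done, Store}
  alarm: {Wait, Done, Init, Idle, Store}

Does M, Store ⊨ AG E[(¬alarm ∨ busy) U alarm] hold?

Sat(¬alarm) = {Retry}
Sat(¬alarm ∨ busy) = {Retry, Done, Store}
E[(¬alarm ∨ busy) U alarm]: least fixpoint, start Z0 = Sat(alarm) = {Wait, Done, Init, Idle, Store}, add states in Sat(¬alarm ∨ busy) with some successor in Z. Already a fixed point.
Sat(E[(¬alarm ∨ busy) U alarm]) = {Wait, Done, Init, Idle, Store}
AG E[(¬alarm ∨ busy) U alarm]: greatest fixpoint, start Z0 = {Wait, Done, Init, Idle, Store}, keep only states in Sat with every successor in Z. Z1 = {Wait, Done, Idle, Store}; fixed.
Sat(AG E[(¬alarm ∨ busy) U alarm]) = {Wait, Done, Idle, Store}
Store ∈ Sat(AG E[(¬alarm ∨ busy) U alarm]) = {Wait, Done, Idle, Store}, so the formula holds at Store.

Yes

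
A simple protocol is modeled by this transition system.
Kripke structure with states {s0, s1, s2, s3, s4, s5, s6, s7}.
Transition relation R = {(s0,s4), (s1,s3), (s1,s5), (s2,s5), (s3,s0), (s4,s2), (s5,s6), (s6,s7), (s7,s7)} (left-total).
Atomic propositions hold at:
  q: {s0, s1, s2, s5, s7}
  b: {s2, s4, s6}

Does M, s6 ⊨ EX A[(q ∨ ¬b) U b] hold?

Sat(¬b) = {s0, s1, s3, s5, s7}
Sat(q ∨ ¬b) = {s0, s1, s2, s3, s5, s7}
A[(q ∨ ¬b) U b]: least fixpoint, start Z0 = Sat(b) = {s2, s4, s6}, add states in Sat(q ∨ ¬b) with every successor in Z. Z1 = {s0, s2, s4, s5, s6}; Z2 = {s0, s2, s3, s4, s5, s6}; Z3 = {s0, s1, s2, s3, s4, s5, s6}; fixed.
Sat(A[(q ∨ ¬b) U b]) = {s0, s1, s2, s3, s4, s5, s6}
Sat(EX A[(q ∨ ¬b) U b]) = {s : some successor in {s0, s1, s2, s3, s4, s5, s6}} = {s0, s1, s2, s3, s4, s5}
s6 ∉ Sat(EX A[(q ∨ ¬b) U b]) = {s0, s1, s2, s3, s4, s5}, so the formula does not hold at s6.

No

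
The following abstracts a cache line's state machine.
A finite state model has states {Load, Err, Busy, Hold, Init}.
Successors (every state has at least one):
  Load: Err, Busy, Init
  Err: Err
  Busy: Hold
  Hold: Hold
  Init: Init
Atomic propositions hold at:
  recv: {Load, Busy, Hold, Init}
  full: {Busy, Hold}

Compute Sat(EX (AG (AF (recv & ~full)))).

Sat(~full) = {Load, Err, Init}
Sat(recv & ~full) = {Load, Init}
AF (recv & ~full): least fixpoint, start Z0 = {Load, Init}, add states with every successor in Z. Already a fixed point.
Sat(AF (recv & ~full)) = {Load, Init}
AG (AF (recv & ~full)): greatest fixpoint, start Z0 = {Load, Init}, keep only states in Sat with every successor in Z. Z1 = {Init}; fixed.
Sat(AG (AF (recv & ~full))) = {Init}
Sat(EX (AG (AF (recv & ~full)))) = {s : some successor in {Init}} = {Load, Init}

{Load, Init}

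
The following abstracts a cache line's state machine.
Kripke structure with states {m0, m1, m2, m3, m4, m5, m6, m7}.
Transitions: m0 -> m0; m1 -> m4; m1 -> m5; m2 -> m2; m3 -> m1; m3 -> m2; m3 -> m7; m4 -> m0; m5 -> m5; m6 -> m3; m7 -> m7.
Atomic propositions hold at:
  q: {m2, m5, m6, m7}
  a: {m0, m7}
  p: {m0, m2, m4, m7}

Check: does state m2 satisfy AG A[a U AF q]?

Yes

AF q: least fixpoint, start Z0 = {m2, m5, m6, m7}, add states with every successor in Z. Already a fixed point.
Sat(AF q) = {m2, m5, m6, m7}
A[a U AF q]: least fixpoint, start Z0 = Sat(AF q) = {m2, m5, m6, m7}, add states in Sat(a) with every successor in Z. Already a fixed point.
Sat(A[a U AF q]) = {m2, m5, m6, m7}
AG A[a U AF q]: greatest fixpoint, start Z0 = {m2, m5, m6, m7}, keep only states in Sat with every successor in Z. Z1 = {m2, m5, m7}; fixed.
Sat(AG A[a U AF q]) = {m2, m5, m7}
m2 ∈ Sat(AG A[a U AF q]) = {m2, m5, m7}, so the formula holds at m2.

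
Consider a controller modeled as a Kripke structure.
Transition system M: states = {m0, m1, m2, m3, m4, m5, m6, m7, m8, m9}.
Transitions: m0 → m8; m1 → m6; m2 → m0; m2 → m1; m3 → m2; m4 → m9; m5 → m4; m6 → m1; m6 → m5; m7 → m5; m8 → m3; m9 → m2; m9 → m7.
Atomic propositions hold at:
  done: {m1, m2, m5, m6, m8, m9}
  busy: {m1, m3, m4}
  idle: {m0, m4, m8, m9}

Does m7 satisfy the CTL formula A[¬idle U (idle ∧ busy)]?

Yes

Sat(¬idle) = {m1, m2, m3, m5, m6, m7}
Sat(idle ∧ busy) = {m4}
A[¬idle U (idle ∧ busy)]: least fixpoint, start Z0 = Sat((idle ∧ busy)) = {m4}, add states in Sat(¬idle) with every successor in Z. Z1 = {m4, m5}; Z2 = {m4, m5, m7}; fixed.
Sat(A[¬idle U (idle ∧ busy)]) = {m4, m5, m7}
m7 ∈ Sat(A[¬idle U (idle ∧ busy)]) = {m4, m5, m7}, so the formula holds at m7.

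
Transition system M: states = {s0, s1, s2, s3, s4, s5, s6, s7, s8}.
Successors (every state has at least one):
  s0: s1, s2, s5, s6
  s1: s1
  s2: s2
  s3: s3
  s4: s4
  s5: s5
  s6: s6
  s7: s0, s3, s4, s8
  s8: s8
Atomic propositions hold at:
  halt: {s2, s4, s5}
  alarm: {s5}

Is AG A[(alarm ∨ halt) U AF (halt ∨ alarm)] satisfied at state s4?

Sat(alarm ∨ halt) = {s2, s4, s5}
Sat(halt ∨ alarm) = {s2, s4, s5}
AF (halt ∨ alarm): least fixpoint, start Z0 = {s2, s4, s5}, add states with every successor in Z. Already a fixed point.
Sat(AF (halt ∨ alarm)) = {s2, s4, s5}
A[(alarm ∨ halt) U AF (halt ∨ alarm)]: least fixpoint, start Z0 = Sat(AF (halt ∨ alarm)) = {s2, s4, s5}, add states in Sat(alarm ∨ halt) with every successor in Z. Already a fixed point.
Sat(A[(alarm ∨ halt) U AF (halt ∨ alarm)]) = {s2, s4, s5}
AG A[(alarm ∨ halt) U AF (halt ∨ alarm)]: greatest fixpoint, start Z0 = {s2, s4, s5}, keep only states in Sat with every successor in Z. Already a fixed point.
Sat(AG A[(alarm ∨ halt) U AF (halt ∨ alarm)]) = {s2, s4, s5}
s4 ∈ Sat(AG A[(alarm ∨ halt) U AF (halt ∨ alarm)]) = {s2, s4, s5}, so the formula holds at s4.

Yes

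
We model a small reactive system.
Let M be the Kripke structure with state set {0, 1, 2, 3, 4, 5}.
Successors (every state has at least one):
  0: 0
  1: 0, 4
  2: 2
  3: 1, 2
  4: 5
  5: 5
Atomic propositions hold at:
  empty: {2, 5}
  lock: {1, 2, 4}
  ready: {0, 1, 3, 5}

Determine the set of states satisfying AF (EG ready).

{0, 1, 3, 4, 5}

EG ready: greatest fixpoint, start Z0 = {0, 1, 3, 5}, keep only states in Sat with some successor in Z. Already a fixed point.
Sat(EG ready) = {0, 1, 3, 5}
AF (EG ready): least fixpoint, start Z0 = {0, 1, 3, 5}, add states with every successor in Z. Z1 = {0, 1, 3, 4, 5}; fixed.
Sat(AF (EG ready)) = {0, 1, 3, 4, 5}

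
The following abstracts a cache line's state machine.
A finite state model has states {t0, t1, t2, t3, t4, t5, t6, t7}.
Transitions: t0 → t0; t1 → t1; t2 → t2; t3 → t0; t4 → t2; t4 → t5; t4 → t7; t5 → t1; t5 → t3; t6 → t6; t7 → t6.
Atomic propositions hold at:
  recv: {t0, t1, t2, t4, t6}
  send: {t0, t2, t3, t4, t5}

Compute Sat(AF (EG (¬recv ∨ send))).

{t0, t2, t3, t4, t5}

Sat(¬recv) = {t3, t5, t7}
Sat(¬recv ∨ send) = {t0, t2, t3, t4, t5, t7}
EG (¬recv ∨ send): greatest fixpoint, start Z0 = {t0, t2, t3, t4, t5, t7}, keep only states in Sat with some successor in Z. Z1 = {t0, t2, t3, t4, t5}; fixed.
Sat(EG (¬recv ∨ send)) = {t0, t2, t3, t4, t5}
AF (EG (¬recv ∨ send)): least fixpoint, start Z0 = {t0, t2, t3, t4, t5}, add states with every successor in Z. Already a fixed point.
Sat(AF (EG (¬recv ∨ send))) = {t0, t2, t3, t4, t5}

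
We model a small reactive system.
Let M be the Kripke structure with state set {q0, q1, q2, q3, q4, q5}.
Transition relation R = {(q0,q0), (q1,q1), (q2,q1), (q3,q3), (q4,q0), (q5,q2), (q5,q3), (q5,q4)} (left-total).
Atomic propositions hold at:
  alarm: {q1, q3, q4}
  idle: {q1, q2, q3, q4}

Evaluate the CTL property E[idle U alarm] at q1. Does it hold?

E[idle U alarm]: least fixpoint, start Z0 = Sat(alarm) = {q1, q3, q4}, add states in Sat(idle) with some successor in Z. Z1 = {q1, q2, q3, q4}; fixed.
Sat(E[idle U alarm]) = {q1, q2, q3, q4}
q1 ∈ Sat(E[idle U alarm]) = {q1, q2, q3, q4}, so the formula holds at q1.

Yes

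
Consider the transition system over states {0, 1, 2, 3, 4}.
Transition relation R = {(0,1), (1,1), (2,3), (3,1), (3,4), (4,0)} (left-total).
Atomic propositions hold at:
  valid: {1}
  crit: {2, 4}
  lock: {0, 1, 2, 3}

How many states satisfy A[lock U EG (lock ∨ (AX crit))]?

Sat(AX crit) = {s : every successor in {2, 4}} = ∅
Sat(lock ∨ (AX crit)) = {0, 1, 2, 3}
EG (lock ∨ (AX crit)): greatest fixpoint, start Z0 = {0, 1, 2, 3}, keep only states in Sat with some successor in Z. Already a fixed point.
Sat(EG (lock ∨ (AX crit))) = {0, 1, 2, 3}
A[lock U EG (lock ∨ (AX crit))]: least fixpoint, start Z0 = Sat(EG (lock ∨ (AX crit))) = {0, 1, 2, 3}, add states in Sat(lock) with every successor in Z. Already a fixed point.
Sat(A[lock U EG (lock ∨ (AX crit))]) = {0, 1, 2, 3}
|Sat(A[lock U EG (lock ∨ (AX crit))])| = |{0, 1, 2, 3}| = 4.

4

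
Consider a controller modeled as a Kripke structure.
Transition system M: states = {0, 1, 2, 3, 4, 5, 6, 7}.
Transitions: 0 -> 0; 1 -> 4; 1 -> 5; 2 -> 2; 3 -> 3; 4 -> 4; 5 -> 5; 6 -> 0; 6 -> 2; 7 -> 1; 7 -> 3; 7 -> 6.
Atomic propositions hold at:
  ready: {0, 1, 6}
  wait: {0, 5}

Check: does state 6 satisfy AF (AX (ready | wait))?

No

Sat(ready | wait) = {0, 1, 5, 6}
Sat(AX (ready | wait)) = {s : every successor in {0, 1, 5, 6}} = {0, 5}
AF (AX (ready | wait)): least fixpoint, start Z0 = {0, 5}, add states with every successor in Z. Already a fixed point.
Sat(AF (AX (ready | wait))) = {0, 5}
6 ∉ Sat(AF (AX (ready | wait))) = {0, 5}, so the formula does not hold at 6.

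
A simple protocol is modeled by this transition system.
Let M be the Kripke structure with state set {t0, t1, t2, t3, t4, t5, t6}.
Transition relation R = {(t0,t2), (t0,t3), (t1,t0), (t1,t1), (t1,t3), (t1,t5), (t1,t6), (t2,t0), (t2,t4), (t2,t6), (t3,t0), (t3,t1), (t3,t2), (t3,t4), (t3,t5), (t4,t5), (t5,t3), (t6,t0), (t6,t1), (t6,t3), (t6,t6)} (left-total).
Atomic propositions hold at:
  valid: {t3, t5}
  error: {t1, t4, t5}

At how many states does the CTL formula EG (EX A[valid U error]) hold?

4

A[valid U error]: least fixpoint, start Z0 = Sat(error) = {t1, t4, t5}, add states in Sat(valid) with every successor in Z. Already a fixed point.
Sat(A[valid U error]) = {t1, t4, t5}
Sat(EX A[valid U error]) = {s : some successor in {t1, t4, t5}} = {t1, t2, t3, t4, t6}
EG (EX A[valid U error]): greatest fixpoint, start Z0 = {t1, t2, t3, t4, t6}, keep only states in Sat with some successor in Z. Z1 = {t1, t2, t3, t6}; fixed.
Sat(EG (EX A[valid U error])) = {t1, t2, t3, t6}
|Sat(EG (EX A[valid U error]))| = |{t1, t2, t3, t6}| = 4.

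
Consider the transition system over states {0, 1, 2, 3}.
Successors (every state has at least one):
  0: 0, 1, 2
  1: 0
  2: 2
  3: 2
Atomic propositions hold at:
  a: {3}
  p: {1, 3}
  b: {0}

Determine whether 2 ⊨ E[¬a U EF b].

No

Sat(¬a) = {0, 1, 2}
EF b: least fixpoint, start Z0 = {0}, add states with some successor in Z. Z1 = {0, 1}; fixed.
Sat(EF b) = {0, 1}
E[¬a U EF b]: least fixpoint, start Z0 = Sat(EF b) = {0, 1}, add states in Sat(¬a) with some successor in Z. Already a fixed point.
Sat(E[¬a U EF b]) = {0, 1}
2 ∉ Sat(E[¬a U EF b]) = {0, 1}, so the formula does not hold at 2.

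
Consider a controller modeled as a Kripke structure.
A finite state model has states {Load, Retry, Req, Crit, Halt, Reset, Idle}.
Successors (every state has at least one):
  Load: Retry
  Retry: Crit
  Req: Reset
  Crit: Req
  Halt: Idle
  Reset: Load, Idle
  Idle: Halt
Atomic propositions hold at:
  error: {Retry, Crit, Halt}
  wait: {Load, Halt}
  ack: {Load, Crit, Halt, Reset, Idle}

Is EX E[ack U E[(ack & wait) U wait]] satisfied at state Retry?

No

Sat(ack & wait) = {Load, Halt}
E[(ack & wait) U wait]: least fixpoint, start Z0 = Sat(wait) = {Load, Halt}, add states in Sat(ack & wait) with some successor in Z. Already a fixed point.
Sat(E[(ack & wait) U wait]) = {Load, Halt}
E[ack U E[(ack & wait) U wait]]: least fixpoint, start Z0 = Sat(E[(ack & wait) U wait]) = {Load, Halt}, add states in Sat(ack) with some successor in Z. Z1 = {Load, Halt, Reset, Idle}; fixed.
Sat(E[ack U E[(ack & wait) U wait]]) = {Load, Halt, Reset, Idle}
Sat(EX E[ack U E[(ack & wait) U wait]]) = {s : some successor in {Load, Halt, Reset, Idle}} = {Req, Halt, Reset, Idle}
Retry ∉ Sat(EX E[ack U E[(ack & wait) U wait]]) = {Req, Halt, Reset, Idle}, so the formula does not hold at Retry.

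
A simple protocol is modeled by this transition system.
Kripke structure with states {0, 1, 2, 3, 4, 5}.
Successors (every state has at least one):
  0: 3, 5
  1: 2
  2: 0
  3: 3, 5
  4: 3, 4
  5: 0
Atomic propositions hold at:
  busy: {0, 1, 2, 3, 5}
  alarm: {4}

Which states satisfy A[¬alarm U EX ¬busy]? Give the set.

{4}

Sat(¬alarm) = {0, 1, 2, 3, 5}
Sat(¬busy) = {4}
Sat(EX ¬busy) = {s : some successor in {4}} = {4}
A[¬alarm U EX ¬busy]: least fixpoint, start Z0 = Sat(EX ¬busy) = {4}, add states in Sat(¬alarm) with every successor in Z. Already a fixed point.
Sat(A[¬alarm U EX ¬busy]) = {4}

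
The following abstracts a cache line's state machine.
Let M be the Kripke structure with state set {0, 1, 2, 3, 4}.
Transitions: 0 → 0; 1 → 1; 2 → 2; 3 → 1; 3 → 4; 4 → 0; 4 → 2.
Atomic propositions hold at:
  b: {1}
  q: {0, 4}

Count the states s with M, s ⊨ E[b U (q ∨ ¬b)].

Sat(¬b) = {0, 2, 3, 4}
Sat(q ∨ ¬b) = {0, 2, 3, 4}
E[b U (q ∨ ¬b)]: least fixpoint, start Z0 = Sat((q ∨ ¬b)) = {0, 2, 3, 4}, add states in Sat(b) with some successor in Z. Already a fixed point.
Sat(E[b U (q ∨ ¬b)]) = {0, 2, 3, 4}
|Sat(E[b U (q ∨ ¬b)])| = |{0, 2, 3, 4}| = 4.

4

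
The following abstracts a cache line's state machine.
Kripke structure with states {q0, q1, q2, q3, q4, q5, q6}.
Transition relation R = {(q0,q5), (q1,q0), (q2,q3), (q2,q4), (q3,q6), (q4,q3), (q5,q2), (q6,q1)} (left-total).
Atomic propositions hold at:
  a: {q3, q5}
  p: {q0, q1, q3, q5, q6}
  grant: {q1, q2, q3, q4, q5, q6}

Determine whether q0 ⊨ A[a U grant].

A[a U grant]: least fixpoint, start Z0 = Sat(grant) = {q1, q2, q3, q4, q5, q6}, add states in Sat(a) with every successor in Z. Already a fixed point.
Sat(A[a U grant]) = {q1, q2, q3, q4, q5, q6}
q0 ∉ Sat(A[a U grant]) = {q1, q2, q3, q4, q5, q6}, so the formula does not hold at q0.

No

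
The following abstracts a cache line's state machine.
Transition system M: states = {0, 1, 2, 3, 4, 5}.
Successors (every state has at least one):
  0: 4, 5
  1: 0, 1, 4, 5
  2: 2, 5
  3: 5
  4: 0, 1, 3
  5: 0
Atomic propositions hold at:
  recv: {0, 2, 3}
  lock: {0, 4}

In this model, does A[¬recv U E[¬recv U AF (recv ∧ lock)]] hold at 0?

Sat(¬recv) = {1, 4, 5}
Sat(recv ∧ lock) = {0}
AF (recv ∧ lock): least fixpoint, start Z0 = {0}, add states with every successor in Z. Z1 = {0, 5}; Z2 = {0, 3, 5}; fixed.
Sat(AF (recv ∧ lock)) = {0, 3, 5}
E[¬recv U AF (recv ∧ lock)]: least fixpoint, start Z0 = Sat(AF (recv ∧ lock)) = {0, 3, 5}, add states in Sat(¬recv) with some successor in Z. Z1 = {0, 1, 3, 4, 5}; fixed.
Sat(E[¬recv U AF (recv ∧ lock)]) = {0, 1, 3, 4, 5}
A[¬recv U E[¬recv U AF (recv ∧ lock)]]: least fixpoint, start Z0 = Sat(E[¬recv U AF (recv ∧ lock)]) = {0, 1, 3, 4, 5}, add states in Sat(¬recv) with every successor in Z. Already a fixed point.
Sat(A[¬recv U E[¬recv U AF (recv ∧ lock)]]) = {0, 1, 3, 4, 5}
0 ∈ Sat(A[¬recv U E[¬recv U AF (recv ∧ lock)]]) = {0, 1, 3, 4, 5}, so the formula holds at 0.

Yes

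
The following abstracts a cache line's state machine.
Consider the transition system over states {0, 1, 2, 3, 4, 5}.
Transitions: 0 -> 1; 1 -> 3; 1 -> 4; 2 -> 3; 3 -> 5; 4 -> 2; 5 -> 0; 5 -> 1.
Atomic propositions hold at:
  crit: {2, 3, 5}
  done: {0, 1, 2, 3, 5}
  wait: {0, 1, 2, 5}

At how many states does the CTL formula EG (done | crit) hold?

5

Sat(done | crit) = {0, 1, 2, 3, 5}
EG (done | crit): greatest fixpoint, start Z0 = {0, 1, 2, 3, 5}, keep only states in Sat with some successor in Z. Already a fixed point.
Sat(EG (done | crit)) = {0, 1, 2, 3, 5}
|Sat(EG (done | crit))| = |{0, 1, 2, 3, 5}| = 5.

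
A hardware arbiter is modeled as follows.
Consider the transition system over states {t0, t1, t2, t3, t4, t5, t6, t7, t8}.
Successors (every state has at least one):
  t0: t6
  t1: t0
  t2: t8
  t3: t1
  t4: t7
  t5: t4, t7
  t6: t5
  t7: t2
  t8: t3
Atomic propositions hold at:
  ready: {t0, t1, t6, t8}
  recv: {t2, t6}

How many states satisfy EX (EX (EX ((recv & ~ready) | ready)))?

Sat(~ready) = {t2, t3, t4, t5, t7}
Sat(recv & ~ready) = {t2}
Sat((recv & ~ready) | ready) = {t0, t1, t2, t6, t8}
Sat(EX ((recv & ~ready) | ready)) = {s : some successor in {t0, t1, t2, t6, t8}} = {t0, t1, t2, t3, t7}
Sat(EX (EX ((recv & ~ready) | ready))) = {s : some successor in {t0, t1, t2, t3, t7}} = {t1, t3, t4, t5, t7, t8}
Sat(EX (EX (EX ((recv & ~ready) | ready)))) = {s : some successor in {t1, t3, t4, t5, t7, t8}} = {t2, t3, t4, t5, t6, t8}
|Sat(EX (EX (EX ((recv & ~ready) | ready))))| = |{t2, t3, t4, t5, t6, t8}| = 6.

6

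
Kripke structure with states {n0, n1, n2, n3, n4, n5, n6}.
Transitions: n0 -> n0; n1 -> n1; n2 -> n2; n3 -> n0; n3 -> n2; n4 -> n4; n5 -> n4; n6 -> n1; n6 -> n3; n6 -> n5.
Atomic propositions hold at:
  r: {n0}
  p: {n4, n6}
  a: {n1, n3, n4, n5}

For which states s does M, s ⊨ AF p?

{n4, n5, n6}

AF p: least fixpoint, start Z0 = {n4, n6}, add states with every successor in Z. Z1 = {n4, n5, n6}; fixed.
Sat(AF p) = {n4, n5, n6}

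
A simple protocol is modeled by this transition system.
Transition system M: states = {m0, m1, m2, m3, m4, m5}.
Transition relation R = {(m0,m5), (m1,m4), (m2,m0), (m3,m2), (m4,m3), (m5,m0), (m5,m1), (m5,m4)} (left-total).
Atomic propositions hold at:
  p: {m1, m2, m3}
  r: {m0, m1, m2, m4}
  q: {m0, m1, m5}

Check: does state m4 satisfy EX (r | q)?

Sat(r | q) = {m0, m1, m2, m4, m5}
Sat(EX (r | q)) = {s : some successor in {m0, m1, m2, m4, m5}} = {m0, m1, m2, m3, m5}
m4 ∉ Sat(EX (r | q)) = {m0, m1, m2, m3, m5}, so the formula does not hold at m4.

No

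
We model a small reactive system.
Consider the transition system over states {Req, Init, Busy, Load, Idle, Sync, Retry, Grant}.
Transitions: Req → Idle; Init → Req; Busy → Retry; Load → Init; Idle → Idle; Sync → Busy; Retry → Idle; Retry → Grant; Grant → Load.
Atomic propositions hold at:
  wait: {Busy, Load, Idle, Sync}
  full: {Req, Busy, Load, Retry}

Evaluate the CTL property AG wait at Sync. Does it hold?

AG wait: greatest fixpoint, start Z0 = {Busy, Load, Idle, Sync}, keep only states in Sat with every successor in Z. Z1 = {Idle, Sync}; Z2 = {Idle}; fixed.
Sat(AG wait) = {Idle}
Sync ∉ Sat(AG wait) = {Idle}, so the formula does not hold at Sync.

No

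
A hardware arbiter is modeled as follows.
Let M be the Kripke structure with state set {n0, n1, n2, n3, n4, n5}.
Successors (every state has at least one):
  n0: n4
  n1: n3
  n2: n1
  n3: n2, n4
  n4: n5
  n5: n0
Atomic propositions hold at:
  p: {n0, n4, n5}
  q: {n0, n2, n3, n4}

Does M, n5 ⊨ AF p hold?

Yes

AF p: least fixpoint, start Z0 = {n0, n4, n5}, add states with every successor in Z. Already a fixed point.
Sat(AF p) = {n0, n4, n5}
n5 ∈ Sat(AF p) = {n0, n4, n5}, so the formula holds at n5.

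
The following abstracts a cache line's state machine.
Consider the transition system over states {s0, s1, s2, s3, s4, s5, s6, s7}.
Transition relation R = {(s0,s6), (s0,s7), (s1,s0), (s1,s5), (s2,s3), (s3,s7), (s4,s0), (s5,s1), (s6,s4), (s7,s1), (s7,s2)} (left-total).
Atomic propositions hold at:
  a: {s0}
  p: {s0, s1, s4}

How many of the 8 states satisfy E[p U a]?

3

E[p U a]: least fixpoint, start Z0 = Sat(a) = {s0}, add states in Sat(p) with some successor in Z. Z1 = {s0, s1, s4}; fixed.
Sat(E[p U a]) = {s0, s1, s4}
|Sat(E[p U a])| = |{s0, s1, s4}| = 3.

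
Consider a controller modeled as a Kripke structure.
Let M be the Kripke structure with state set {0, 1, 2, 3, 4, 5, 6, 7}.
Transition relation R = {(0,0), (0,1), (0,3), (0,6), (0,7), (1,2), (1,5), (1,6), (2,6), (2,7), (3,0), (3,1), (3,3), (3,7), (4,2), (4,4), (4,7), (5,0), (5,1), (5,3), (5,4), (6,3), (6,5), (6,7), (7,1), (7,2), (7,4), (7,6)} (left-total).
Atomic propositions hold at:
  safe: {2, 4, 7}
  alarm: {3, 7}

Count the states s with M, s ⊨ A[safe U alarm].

A[safe U alarm]: least fixpoint, start Z0 = Sat(alarm) = {3, 7}, add states in Sat(safe) with every successor in Z. Already a fixed point.
Sat(A[safe U alarm]) = {3, 7}
|Sat(A[safe U alarm])| = |{3, 7}| = 2.

2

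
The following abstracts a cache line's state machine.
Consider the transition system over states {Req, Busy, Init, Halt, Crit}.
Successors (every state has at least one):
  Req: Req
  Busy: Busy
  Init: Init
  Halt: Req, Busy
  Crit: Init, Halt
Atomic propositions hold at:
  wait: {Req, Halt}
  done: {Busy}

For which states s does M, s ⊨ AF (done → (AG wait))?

{Req, Init, Halt, Crit}

AG wait: greatest fixpoint, start Z0 = {Req, Halt}, keep only states in Sat with every successor in Z. Z1 = {Req}; fixed.
Sat(AG wait) = {Req}
Sat(done → (AG wait)) = {Req, Init, Halt, Crit}
AF (done → (AG wait)): least fixpoint, start Z0 = {Req, Init, Halt, Crit}, add states with every successor in Z. Already a fixed point.
Sat(AF (done → (AG wait))) = {Req, Init, Halt, Crit}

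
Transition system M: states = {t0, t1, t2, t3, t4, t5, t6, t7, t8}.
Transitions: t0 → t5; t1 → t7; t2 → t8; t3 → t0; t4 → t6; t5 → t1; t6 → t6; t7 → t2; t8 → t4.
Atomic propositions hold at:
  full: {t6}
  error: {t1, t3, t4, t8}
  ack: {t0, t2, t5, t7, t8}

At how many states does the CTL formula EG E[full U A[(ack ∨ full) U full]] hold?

Sat(ack ∨ full) = {t0, t2, t5, t6, t7, t8}
A[(ack ∨ full) U full]: least fixpoint, start Z0 = Sat(full) = {t6}, add states in Sat(ack ∨ full) with every successor in Z. Already a fixed point.
Sat(A[(ack ∨ full) U full]) = {t6}
E[full U A[(ack ∨ full) U full]]: least fixpoint, start Z0 = Sat(A[(ack ∨ full) U full]) = {t6}, add states in Sat(full) with some successor in Z. Already a fixed point.
Sat(E[full U A[(ack ∨ full) U full]]) = {t6}
EG E[full U A[(ack ∨ full) U full]]: greatest fixpoint, start Z0 = {t6}, keep only states in Sat with some successor in Z. Already a fixed point.
Sat(EG E[full U A[(ack ∨ full) U full]]) = {t6}
|Sat(EG E[full U A[(ack ∨ full) U full]])| = |{t6}| = 1.

1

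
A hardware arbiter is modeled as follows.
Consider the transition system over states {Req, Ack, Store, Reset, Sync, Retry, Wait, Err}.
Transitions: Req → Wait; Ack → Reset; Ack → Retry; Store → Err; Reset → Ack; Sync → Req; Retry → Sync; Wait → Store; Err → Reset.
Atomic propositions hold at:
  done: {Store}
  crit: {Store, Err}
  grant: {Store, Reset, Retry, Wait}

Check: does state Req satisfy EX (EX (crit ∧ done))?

Sat(crit ∧ done) = {Store}
Sat(EX (crit ∧ done)) = {s : some successor in {Store}} = {Wait}
Sat(EX (EX (crit ∧ done))) = {s : some successor in {Wait}} = {Req}
Req ∈ Sat(EX (EX (crit ∧ done))) = {Req}, so the formula holds at Req.

Yes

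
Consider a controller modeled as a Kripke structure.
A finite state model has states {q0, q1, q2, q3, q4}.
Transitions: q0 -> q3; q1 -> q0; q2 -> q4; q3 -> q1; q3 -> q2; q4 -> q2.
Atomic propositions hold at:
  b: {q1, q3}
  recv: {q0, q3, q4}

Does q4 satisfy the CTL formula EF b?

EF b: least fixpoint, start Z0 = {q1, q3}, add states with some successor in Z. Z1 = {q0, q1, q3}; fixed.
Sat(EF b) = {q0, q1, q3}
q4 ∉ Sat(EF b) = {q0, q1, q3}, so the formula does not hold at q4.

No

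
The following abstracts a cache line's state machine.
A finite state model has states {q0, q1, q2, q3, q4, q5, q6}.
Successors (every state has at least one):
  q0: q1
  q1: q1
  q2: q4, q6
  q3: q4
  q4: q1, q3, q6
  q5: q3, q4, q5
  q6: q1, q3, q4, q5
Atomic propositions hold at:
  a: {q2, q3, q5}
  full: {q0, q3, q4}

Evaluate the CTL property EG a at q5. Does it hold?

EG a: greatest fixpoint, start Z0 = {q2, q3, q5}, keep only states in Sat with some successor in Z. Z1 = {q5}; fixed.
Sat(EG a) = {q5}
q5 ∈ Sat(EG a) = {q5}, so the formula holds at q5.

Yes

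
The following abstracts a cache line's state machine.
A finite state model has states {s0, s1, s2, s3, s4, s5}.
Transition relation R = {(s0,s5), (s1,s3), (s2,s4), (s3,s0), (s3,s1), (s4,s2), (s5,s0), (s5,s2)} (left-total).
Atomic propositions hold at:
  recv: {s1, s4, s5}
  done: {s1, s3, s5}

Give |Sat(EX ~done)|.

4

Sat(~done) = {s0, s2, s4}
Sat(EX ~done) = {s : some successor in {s0, s2, s4}} = {s2, s3, s4, s5}
|Sat(EX ~done)| = |{s2, s3, s4, s5}| = 4.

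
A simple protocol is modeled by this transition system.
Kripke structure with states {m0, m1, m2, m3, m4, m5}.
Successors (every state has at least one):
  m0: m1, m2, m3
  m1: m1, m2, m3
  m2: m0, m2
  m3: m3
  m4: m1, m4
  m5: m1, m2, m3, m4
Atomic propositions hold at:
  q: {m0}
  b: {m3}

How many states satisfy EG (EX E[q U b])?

E[q U b]: least fixpoint, start Z0 = Sat(b) = {m3}, add states in Sat(q) with some successor in Z. Z1 = {m0, m3}; fixed.
Sat(E[q U b]) = {m0, m3}
Sat(EX E[q U b]) = {s : some successor in {m0, m3}} = {m0, m1, m2, m3, m5}
EG (EX E[q U b]): greatest fixpoint, start Z0 = {m0, m1, m2, m3, m5}, keep only states in Sat with some successor in Z. Already a fixed point.
Sat(EG (EX E[q U b])) = {m0, m1, m2, m3, m5}
|Sat(EG (EX E[q U b]))| = |{m0, m1, m2, m3, m5}| = 5.

5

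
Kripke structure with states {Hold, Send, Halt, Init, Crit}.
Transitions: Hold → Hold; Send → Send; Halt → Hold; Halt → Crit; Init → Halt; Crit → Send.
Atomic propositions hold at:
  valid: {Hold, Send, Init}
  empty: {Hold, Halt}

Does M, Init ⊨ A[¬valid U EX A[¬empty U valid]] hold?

Sat(¬valid) = {Halt, Crit}
Sat(¬empty) = {Send, Init, Crit}
A[¬empty U valid]: least fixpoint, start Z0 = Sat(valid) = {Hold, Send, Init}, add states in Sat(¬empty) with every successor in Z. Z1 = {Hold, Send, Init, Crit}; fixed.
Sat(A[¬empty U valid]) = {Hold, Send, Init, Crit}
Sat(EX A[¬empty U valid]) = {s : some successor in {Hold, Send, Init, Crit}} = {Hold, Send, Halt, Crit}
A[¬valid U EX A[¬empty U valid]]: least fixpoint, start Z0 = Sat(EX A[¬empty U valid]) = {Hold, Send, Halt, Crit}, add states in Sat(¬valid) with every successor in Z. Already a fixed point.
Sat(A[¬valid U EX A[¬empty U valid]]) = {Hold, Send, Halt, Crit}
Init ∉ Sat(A[¬valid U EX A[¬empty U valid]]) = {Hold, Send, Halt, Crit}, so the formula does not hold at Init.

No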